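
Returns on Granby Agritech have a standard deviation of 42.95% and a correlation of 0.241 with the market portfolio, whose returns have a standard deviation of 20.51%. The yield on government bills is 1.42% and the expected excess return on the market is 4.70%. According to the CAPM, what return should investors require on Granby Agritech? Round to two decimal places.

β = ρ × σ_i / σ_m = 0.241 × 42.95% / 20.51% = 0.5047
E(R) = 1.42% + 0.5047 × 4.70% = 3.79%

3.79%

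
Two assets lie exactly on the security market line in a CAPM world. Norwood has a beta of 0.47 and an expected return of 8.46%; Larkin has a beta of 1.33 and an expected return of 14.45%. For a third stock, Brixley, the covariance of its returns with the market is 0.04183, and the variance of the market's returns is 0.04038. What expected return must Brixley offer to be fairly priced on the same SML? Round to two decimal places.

MRP = (14.45% − 8.46%) / (1.33 − 0.47) = 6.9651%
R_f = 8.46% − 0.47 × 6.9651% = 5.1864%
β_Brixley = Cov / Var(R_m) = 0.04183 / 0.04038 = 1.0359
E(R_Brixley) = R_f + β × MRP = 5.1864% + 1.0359 × 6.9651% = 12.40%

12.40%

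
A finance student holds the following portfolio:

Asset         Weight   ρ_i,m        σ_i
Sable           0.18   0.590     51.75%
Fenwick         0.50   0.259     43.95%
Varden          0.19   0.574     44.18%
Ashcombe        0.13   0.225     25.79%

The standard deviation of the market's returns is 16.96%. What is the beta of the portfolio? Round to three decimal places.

β_Sable = 0.590 × 51.75% / 16.96% = 1.8003
β_Fenwick = 0.259 × 43.95% / 16.96% = 0.6712
β_Varden = 0.574 × 44.18% / 16.96% = 1.4952
β_Ashcombe = 0.225 × 25.79% / 16.96% = 0.3421
β_P = Σ w_i β_i = 0.18×1.8003 + 0.50×0.6712 + 0.19×1.4952 + 0.13×0.3421 = 0.9882

0.988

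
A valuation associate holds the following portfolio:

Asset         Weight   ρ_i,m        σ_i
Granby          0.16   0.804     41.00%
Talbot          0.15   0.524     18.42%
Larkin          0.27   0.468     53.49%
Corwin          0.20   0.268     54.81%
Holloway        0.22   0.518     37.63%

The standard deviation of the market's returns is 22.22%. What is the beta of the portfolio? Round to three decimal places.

0.932

β_Granby = 0.804 × 41.00% / 22.22% = 1.4835
β_Talbot = 0.524 × 18.42% / 22.22% = 0.4344
β_Larkin = 0.468 × 53.49% / 22.22% = 1.1266
β_Corwin = 0.268 × 54.81% / 22.22% = 0.6611
β_Holloway = 0.518 × 37.63% / 22.22% = 0.8772
β_P = Σ w_i β_i = 0.16×1.4835 + 0.15×0.4344 + 0.27×1.1266 + 0.20×0.6611 + 0.22×0.8772 = 0.9319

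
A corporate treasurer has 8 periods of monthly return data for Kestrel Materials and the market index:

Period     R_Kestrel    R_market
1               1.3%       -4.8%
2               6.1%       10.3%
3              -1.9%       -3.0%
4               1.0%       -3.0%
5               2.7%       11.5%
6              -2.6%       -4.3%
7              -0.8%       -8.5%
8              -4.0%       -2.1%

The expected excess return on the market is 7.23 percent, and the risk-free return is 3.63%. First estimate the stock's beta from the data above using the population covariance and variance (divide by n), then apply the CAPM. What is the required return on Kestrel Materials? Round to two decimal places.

5.91%

Mean R_i = (1.3 + 6.1 − 1.9 + 1.0 + 2.7 − 2.6 − 0.8 − 4.0) / 8 = 0.2250%
Mean R_m = (-4.8 + 10.3 − 3.0 − 3.0 + 11.5 − 4.3 − 8.5 − 2.1) / 8 = -0.4875%
Σ(R_i − R̄_i)(R_m − R̄_m) = 117.5975  ⇒  Cov = 117.5975 / 8 = 14.6997
Σ(R_m − R̄_m)² = 372.6288  ⇒  Var(R_m) = 372.6288 / 8 = 46.5786
β = Cov / Var(R_m) = 14.6997 / 46.5786 = 0.3156
E(R) = R_f + β × MRP = 3.63% + 0.3156 × 7.23% = 5.91%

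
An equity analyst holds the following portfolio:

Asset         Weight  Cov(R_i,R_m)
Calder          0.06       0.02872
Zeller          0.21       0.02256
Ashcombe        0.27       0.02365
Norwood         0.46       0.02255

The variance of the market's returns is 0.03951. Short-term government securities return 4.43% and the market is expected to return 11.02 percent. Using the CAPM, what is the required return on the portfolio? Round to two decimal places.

8.30%

β_Calder = 0.02872 / 0.03951 = 0.7269
β_Zeller = 0.02256 / 0.03951 = 0.5710
β_Ashcombe = 0.02365 / 0.03951 = 0.5986
β_Norwood = 0.02255 / 0.03951 = 0.5707
β_P = Σ w_i β_i = 0.06×0.7269 + 0.21×0.5710 + 0.27×0.5986 + 0.46×0.5707 = 0.5877
MRP = 11.02% − 4.43% = 6.59%
E(R_P) = R_f + β_P × MRP = 4.43% + 0.5877 × 6.59% = 8.30%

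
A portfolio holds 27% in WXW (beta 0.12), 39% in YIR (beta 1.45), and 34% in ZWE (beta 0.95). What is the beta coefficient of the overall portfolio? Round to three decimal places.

β_P = Σ w_i β_i = 0.27×0.12 + 0.39×1.45 + 0.34×0.95 = 0.9209

0.921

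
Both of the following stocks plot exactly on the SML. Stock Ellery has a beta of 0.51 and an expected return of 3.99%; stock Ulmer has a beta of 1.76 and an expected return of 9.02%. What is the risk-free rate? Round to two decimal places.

Both satisfy E(R) = R_f + β·MRP, so the slope of the SML is
MRP = (9.02% − 3.99%) / (1.76 − 0.51) = 5.03% / 1.25 = 4.0240%
R_f = E(R_Ellery) − β_Ellery·MRP = 3.99% − 0.51 × 4.0240% = 1.9378%

1.94%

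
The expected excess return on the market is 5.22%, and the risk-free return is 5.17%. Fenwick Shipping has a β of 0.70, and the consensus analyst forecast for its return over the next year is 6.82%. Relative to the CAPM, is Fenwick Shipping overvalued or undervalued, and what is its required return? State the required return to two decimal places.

Required return = R_f + β·MRP = 5.17% + 0.70 × 5.22% = 8.82%
Forecast 6.82% < required 8.82% → the stock plots below the SML → overvalued.

Overvalued; required return 8.82%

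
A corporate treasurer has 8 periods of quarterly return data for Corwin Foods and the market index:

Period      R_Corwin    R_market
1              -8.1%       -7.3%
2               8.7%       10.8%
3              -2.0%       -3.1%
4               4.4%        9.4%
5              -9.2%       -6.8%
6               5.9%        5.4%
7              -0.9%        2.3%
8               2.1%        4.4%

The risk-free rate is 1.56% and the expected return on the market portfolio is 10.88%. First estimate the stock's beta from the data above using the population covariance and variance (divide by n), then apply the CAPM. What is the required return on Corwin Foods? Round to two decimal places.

9.81%

Mean R_i = (-8.1 + 8.7 − 2.0 + 4.4 − 9.2 + 5.9 − 0.9 + 2.1) / 8 = 0.1125%
Mean R_m = (-7.3 + 10.8 − 3.1 + 9.4 − 6.8 + 5.4 + 2.3 + 4.4) / 8 = 1.8875%
Σ(R_i − R̄_i)(R_m − R̄_m) = 300.5413  ⇒  Cov = 300.5413 / 8 = 37.5677
Σ(R_m − R̄_m)² = 339.4488  ⇒  Var(R_m) = 339.4488 / 8 = 42.4311
β = Cov / Var(R_m) = 37.5677 / 42.4311 = 0.8854
MRP = 10.88% − 1.56% = 9.32%
E(R) = R_f + β × MRP = 1.56% + 0.8854 × 9.32% = 9.81%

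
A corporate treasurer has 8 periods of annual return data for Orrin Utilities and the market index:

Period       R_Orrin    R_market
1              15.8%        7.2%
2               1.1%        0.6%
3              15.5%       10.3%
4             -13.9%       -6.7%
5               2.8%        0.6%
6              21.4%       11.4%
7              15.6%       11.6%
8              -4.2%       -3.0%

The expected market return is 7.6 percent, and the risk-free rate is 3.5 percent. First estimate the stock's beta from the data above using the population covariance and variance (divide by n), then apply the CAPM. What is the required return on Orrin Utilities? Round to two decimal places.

10.43%

Mean R_i = (15.8 + 1.1 + 15.5 − 13.9 + 2.8 + 21.4 + 15.6 − 4.2) / 8 = 6.7625%
Mean R_m = (7.2 + 0.6 + 10.3 − 6.7 + 0.6 + 11.4 + 11.6 − 3.0) / 8 = 4.0000%
Σ(R_i − R̄_i)(R_m − R̄_m) = 590.0000  ⇒  Cov = 590.0000 / 8 = 73.7500
Σ(R_m − R̄_m)² = 349.0600  ⇒  Var(R_m) = 349.0600 / 8 = 43.6325
β = Cov / Var(R_m) = 73.7500 / 43.6325 = 1.6903
MRP = 7.6% − 3.5% = 4.10%
E(R) = R_f + β × MRP = 3.5% + 1.6903 × 4.1% = 10.43%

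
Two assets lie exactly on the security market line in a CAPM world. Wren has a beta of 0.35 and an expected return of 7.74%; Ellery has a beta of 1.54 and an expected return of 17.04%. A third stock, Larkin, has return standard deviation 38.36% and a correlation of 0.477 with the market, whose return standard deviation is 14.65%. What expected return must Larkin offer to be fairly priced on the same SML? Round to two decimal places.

MRP = (17.04% − 7.74%) / (1.54 − 0.35) = 7.8151%
R_f = 7.74% − 0.35 × 7.8151% = 5.0047%
β_Larkin = ρ·σ_i/σ_m = 0.477 × 38.36 / 14.65 = 1.2490
E(R_Larkin) = R_f + β × MRP = 5.0047% + 1.2490 × 7.8151% = 14.77%

14.77%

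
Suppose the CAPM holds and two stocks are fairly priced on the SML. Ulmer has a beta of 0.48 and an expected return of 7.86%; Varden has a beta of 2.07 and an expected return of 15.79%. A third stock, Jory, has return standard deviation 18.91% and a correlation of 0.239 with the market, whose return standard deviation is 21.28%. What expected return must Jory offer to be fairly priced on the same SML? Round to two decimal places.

MRP = (15.79% − 7.86%) / (2.07 − 0.48) = 4.9874%
R_f = 7.86% − 0.48 × 4.9874% = 5.4660%
β_Jory = ρ·σ_i/σ_m = 0.239 × 18.91 / 21.28 = 0.2124
E(R_Jory) = R_f + β × MRP = 5.4660% + 0.2124 × 4.9874% = 6.53%

6.53%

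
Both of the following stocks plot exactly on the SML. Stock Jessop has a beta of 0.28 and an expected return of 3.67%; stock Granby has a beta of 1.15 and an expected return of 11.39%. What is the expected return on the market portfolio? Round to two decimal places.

Both satisfy E(R) = R_f + β·MRP, so the slope of the SML is
MRP = (11.39% − 3.67%) / (1.15 − 0.28) = 7.72% / 0.87 = 8.8736%
R_f = E(R_Jessop) − β_Jessop·MRP = 3.67% − 0.28 × 8.8736% = 1.1854%
E(R_m) = R_f + MRP = 1.1854% + 8.8736% = 10.06%

10.06%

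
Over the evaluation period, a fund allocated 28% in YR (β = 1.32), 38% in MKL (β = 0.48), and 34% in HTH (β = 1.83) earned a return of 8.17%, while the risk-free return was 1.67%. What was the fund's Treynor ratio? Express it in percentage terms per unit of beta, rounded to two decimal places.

5.54%

β_P = 0.28×1.32 + 0.38×0.48 + 0.34×1.83 = 1.1742
Treynor = (R_P − R_f) / β_P = (8.17% − 1.67%) / 1.1742 = 6.50% / 1.1742 = 5.54%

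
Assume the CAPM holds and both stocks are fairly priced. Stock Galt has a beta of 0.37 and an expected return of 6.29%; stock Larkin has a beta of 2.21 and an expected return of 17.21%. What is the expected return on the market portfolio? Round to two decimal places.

10.03%

Both satisfy E(R) = R_f + β·MRP, so the slope of the SML is
MRP = (17.21% − 6.29%) / (2.21 − 0.37) = 10.92% / 1.84 = 5.9348%
R_f = E(R_Galt) − β_Galt·MRP = 6.29% − 0.37 × 5.9348% = 4.0941%
E(R_m) = R_f + MRP = 4.0941% + 5.9348% = 10.03%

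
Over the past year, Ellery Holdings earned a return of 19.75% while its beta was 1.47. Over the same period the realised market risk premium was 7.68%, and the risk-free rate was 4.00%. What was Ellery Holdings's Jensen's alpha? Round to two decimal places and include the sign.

CAPM benchmark = R_f + β(R_m − R_f) = 4.00% + 1.47 × 7.68% = 15.2896%
α = actual − benchmark = 19.75% − 15.2896% = +4.46%

+4.46%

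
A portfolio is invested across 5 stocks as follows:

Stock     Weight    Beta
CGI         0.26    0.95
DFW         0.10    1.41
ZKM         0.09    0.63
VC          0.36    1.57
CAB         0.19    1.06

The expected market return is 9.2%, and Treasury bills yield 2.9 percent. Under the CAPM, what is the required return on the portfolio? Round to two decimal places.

β_P = Σ w_i β_i = 0.26×0.95 + 0.10×1.41 + 0.09×0.63 + 0.36×1.57 + 0.19×1.06 = 1.2113
MRP = 9.2% − 2.9% = 6.30%
E(R_P) = R_f + β_P × MRP = 2.9% + 1.2113 × 6.3% = 10.53%

10.53%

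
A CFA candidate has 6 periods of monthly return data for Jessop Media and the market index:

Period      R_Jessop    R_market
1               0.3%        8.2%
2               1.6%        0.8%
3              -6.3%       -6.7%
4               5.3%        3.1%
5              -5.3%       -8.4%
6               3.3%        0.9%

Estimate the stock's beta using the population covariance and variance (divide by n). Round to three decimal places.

0.567

Mean R_i = (0.3 + 1.6 − 6.3 + 5.3 − 5.3 + 3.3) / 6 = -0.1833%
Mean R_m = (8.2 + 0.8 − 6.7 + 3.1 − 8.4 + 0.9) / 6 = -0.3500%
Σ(R_i − R̄_i)(R_m − R̄_m) = 109.4850  ⇒  Cov = 109.4850 / 6 = 18.2475
Σ(R_m − R̄_m)² = 193.0150  ⇒  Var(R_m) = 193.0150 / 6 = 32.1692
β = Cov / Var(R_m) = 18.2475 / 32.1692 = 0.5672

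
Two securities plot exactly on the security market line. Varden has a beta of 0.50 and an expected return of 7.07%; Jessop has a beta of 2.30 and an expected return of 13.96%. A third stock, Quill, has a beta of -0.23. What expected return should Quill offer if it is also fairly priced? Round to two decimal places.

MRP (SML slope) = (13.96% − 7.07%) / (2.30 − 0.50) = 6.89% / 1.80 = 3.8278%
R_f (intercept) = 7.07% − 0.50 × 3.8278% = 5.1561%
E(R_Quill) = R_f + β × MRP = 5.1561% + -0.23 × 3.8278% = 4.28%

4.28%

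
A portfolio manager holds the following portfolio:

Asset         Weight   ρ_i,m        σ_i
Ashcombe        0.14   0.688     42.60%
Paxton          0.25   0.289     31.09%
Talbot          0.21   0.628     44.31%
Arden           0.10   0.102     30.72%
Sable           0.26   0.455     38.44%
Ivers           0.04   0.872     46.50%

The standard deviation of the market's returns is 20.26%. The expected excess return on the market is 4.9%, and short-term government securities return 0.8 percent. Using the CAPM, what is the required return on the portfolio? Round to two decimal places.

β_Ashcombe = 0.688 × 42.60% / 20.26% = 1.4466
β_Paxton = 0.289 × 31.09% / 20.26% = 0.4435
β_Talbot = 0.628 × 44.31% / 20.26% = 1.3735
β_Arden = 0.102 × 30.72% / 20.26% = 0.1547
β_Sable = 0.455 × 38.44% / 20.26% = 0.8633
β_Ivers = 0.872 × 46.50% / 20.26% = 2.0014
β_P = Σ w_i β_i = 0.14×1.4466 + 0.25×0.4435 + 0.21×1.3735 + 0.10×0.1547 + 0.26×0.8633 + 0.04×2.0014 = 0.9218
E(R_P) = R_f + β_P × MRP = 0.8% + 0.9218 × 4.9% = 5.32%

5.32%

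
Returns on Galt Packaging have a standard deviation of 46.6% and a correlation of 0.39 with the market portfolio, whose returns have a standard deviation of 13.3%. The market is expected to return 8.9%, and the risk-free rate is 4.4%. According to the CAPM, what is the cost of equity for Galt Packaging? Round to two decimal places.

β = ρ × σ_i / σ_m = 0.39 × 46.6% / 13.3% = 1.3665
MRP = 8.9% − 4.4% = 4.50%
E(R) = 4.4% + 1.3665 × 4.5% = 10.55%

10.55%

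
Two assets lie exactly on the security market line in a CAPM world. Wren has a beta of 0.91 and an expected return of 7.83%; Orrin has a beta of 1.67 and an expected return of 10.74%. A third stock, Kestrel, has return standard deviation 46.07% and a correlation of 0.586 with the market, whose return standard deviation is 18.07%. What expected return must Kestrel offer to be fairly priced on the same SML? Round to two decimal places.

MRP = (10.74% − 7.83%) / (1.67 − 0.91) = 3.8289%
R_f = 7.83% − 0.91 × 3.8289% = 4.3457%
β_Kestrel = ρ·σ_i/σ_m = 0.586 × 46.07 / 18.07 = 1.4940
E(R_Kestrel) = R_f + β × MRP = 4.3457% + 1.4940 × 3.8289% = 10.07%

10.07%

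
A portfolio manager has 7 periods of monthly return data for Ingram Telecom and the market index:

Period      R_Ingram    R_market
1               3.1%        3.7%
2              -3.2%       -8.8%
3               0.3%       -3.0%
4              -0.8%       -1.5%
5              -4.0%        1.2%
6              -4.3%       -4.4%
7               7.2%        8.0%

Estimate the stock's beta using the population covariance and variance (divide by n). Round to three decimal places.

Mean R_i = (3.1 − 3.2 + 0.3 − 0.8 − 4.0 − 4.3 + 7.2) / 7 = -0.2429%
Mean R_m = (3.7 − 8.8 − 3.0 − 1.5 + 1.2 − 4.4 + 8.0) / 7 = -0.6857%
Σ(R_i − R̄_i)(R_m − R̄_m) = 110.4843  ⇒  Cov = 110.4843 / 7 = 15.7835
Σ(R_m − R̄_m)² = 183.8886  ⇒  Var(R_m) = 183.8886 / 7 = 26.2698
β = Cov / Var(R_m) = 15.7835 / 26.2698 = 0.6008

0.601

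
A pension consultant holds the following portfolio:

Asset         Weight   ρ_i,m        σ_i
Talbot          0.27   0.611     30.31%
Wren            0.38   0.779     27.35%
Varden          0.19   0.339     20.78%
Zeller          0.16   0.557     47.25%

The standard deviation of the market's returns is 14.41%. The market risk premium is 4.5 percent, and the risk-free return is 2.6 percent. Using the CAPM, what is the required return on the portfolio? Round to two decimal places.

8.42%

β_Talbot = 0.611 × 30.31% / 14.41% = 1.2852
β_Wren = 0.779 × 27.35% / 14.41% = 1.4785
β_Varden = 0.339 × 20.78% / 14.41% = 0.4889
β_Zeller = 0.557 × 47.25% / 14.41% = 1.8264
β_P = Σ w_i β_i = 0.27×1.2852 + 0.38×1.4785 + 0.19×0.4889 + 0.16×1.8264 = 1.2939
E(R_P) = R_f + β_P × MRP = 2.6% + 1.2939 × 4.5% = 8.42%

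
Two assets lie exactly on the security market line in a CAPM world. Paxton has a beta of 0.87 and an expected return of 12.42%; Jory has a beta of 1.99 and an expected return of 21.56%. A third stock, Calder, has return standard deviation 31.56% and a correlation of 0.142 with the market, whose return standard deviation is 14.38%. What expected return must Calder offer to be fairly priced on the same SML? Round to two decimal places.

MRP = (21.56% − 12.42%) / (1.99 − 0.87) = 8.1607%
R_f = 12.42% − 0.87 × 8.1607% = 5.3202%
β_Calder = ρ·σ_i/σ_m = 0.142 × 31.56 / 14.38 = 0.3116
E(R_Calder) = R_f + β × MRP = 5.3202% + 0.3116 × 8.1607% = 7.86%

7.86%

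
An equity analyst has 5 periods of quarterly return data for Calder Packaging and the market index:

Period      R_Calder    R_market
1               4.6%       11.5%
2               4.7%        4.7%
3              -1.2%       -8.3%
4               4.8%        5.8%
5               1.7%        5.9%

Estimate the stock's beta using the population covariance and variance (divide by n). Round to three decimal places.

Mean R_i = (4.6 + 4.7 − 1.2 + 4.8 + 1.7) / 5 = 2.9200%
Mean R_m = (11.5 + 4.7 − 8.3 + 5.8 + 5.9) / 5 = 3.9200%
Σ(R_i − R̄_i)(R_m − R̄_m) = 65.5880  ⇒  Cov = 65.5880 / 5 = 13.1176
Σ(R_m − R̄_m)² = 214.8480  ⇒  Var(R_m) = 214.8480 / 5 = 42.9696
β = Cov / Var(R_m) = 13.1176 / 42.9696 = 0.3053

0.305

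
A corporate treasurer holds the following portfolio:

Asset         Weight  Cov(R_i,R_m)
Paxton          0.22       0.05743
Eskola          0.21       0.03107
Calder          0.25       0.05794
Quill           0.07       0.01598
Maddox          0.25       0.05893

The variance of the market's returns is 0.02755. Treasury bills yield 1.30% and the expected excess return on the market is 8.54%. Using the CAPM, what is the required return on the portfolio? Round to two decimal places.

16.64%

β_Paxton = 0.05743 / 0.02755 = 2.0846
β_Eskola = 0.03107 / 0.02755 = 1.1278
β_Calder = 0.05794 / 0.02755 = 2.1031
β_Quill = 0.01598 / 0.02755 = 0.5800
β_Maddox = 0.05893 / 0.02755 = 2.1390
β_P = Σ w_i β_i = 0.22×2.0846 + 0.21×1.1278 + 0.25×2.1031 + 0.07×0.5800 + 0.25×2.1390 = 1.7966
E(R_P) = R_f + β_P × MRP = 1.30% + 1.7966 × 8.54% = 16.64%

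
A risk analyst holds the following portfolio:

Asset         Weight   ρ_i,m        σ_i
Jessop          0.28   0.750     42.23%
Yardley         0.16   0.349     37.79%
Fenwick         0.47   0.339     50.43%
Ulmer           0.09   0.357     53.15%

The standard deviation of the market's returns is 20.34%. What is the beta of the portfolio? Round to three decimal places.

β_Jessop = 0.750 × 42.23% / 20.34% = 1.5572
β_Yardley = 0.349 × 37.79% / 20.34% = 0.6484
β_Fenwick = 0.339 × 50.43% / 20.34% = 0.8405
β_Ulmer = 0.357 × 53.15% / 20.34% = 0.9329
β_P = Σ w_i β_i = 0.28×1.5572 + 0.16×0.6484 + 0.47×0.8405 + 0.09×0.9329 = 1.0188

1.019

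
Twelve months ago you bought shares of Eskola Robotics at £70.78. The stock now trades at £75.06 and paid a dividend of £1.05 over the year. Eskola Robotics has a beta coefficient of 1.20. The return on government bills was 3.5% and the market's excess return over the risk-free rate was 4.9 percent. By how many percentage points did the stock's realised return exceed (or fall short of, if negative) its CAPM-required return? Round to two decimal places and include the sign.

-1.85%

Realised HPR = (P1 + D1 − P0) / P0 = (75.06 + 1.05 − 70.78) / 70.78 = 5.33 / 70.78 = 7.5304%
CAPM required = R_f + β·MRP = 3.5% + 1.20 × 4.9% = 9.3800%
α = realised − required = 7.5304% − 9.3800% = -1.85%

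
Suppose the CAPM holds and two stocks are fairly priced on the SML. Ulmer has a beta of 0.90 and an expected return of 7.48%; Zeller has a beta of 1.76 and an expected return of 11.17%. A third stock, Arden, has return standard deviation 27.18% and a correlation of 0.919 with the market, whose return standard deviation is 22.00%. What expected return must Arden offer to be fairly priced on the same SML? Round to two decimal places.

8.49%

MRP = (11.17% − 7.48%) / (1.76 − 0.90) = 4.2907%
R_f = 7.48% − 0.90 × 4.2907% = 3.6184%
β_Arden = ρ·σ_i/σ_m = 0.919 × 27.18 / 22.00 = 1.1354
E(R_Arden) = R_f + β × MRP = 3.6184% + 1.1354 × 4.2907% = 8.49%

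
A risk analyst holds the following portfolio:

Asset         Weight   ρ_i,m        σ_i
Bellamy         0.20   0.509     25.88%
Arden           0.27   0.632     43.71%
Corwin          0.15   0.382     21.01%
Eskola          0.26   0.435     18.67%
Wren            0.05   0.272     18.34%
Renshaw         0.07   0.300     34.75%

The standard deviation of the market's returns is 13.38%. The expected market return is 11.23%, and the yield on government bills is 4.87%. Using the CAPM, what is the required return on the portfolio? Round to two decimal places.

11.71%

β_Bellamy = 0.509 × 25.88% / 13.38% = 0.9845
β_Arden = 0.632 × 43.71% / 13.38% = 2.0646
β_Corwin = 0.382 × 21.01% / 13.38% = 0.5998
β_Eskola = 0.435 × 18.67% / 13.38% = 0.6070
β_Wren = 0.272 × 18.34% / 13.38% = 0.3728
β_Renshaw = 0.300 × 34.75% / 13.38% = 0.7791
β_P = Σ w_i β_i = 0.20×0.9845 + 0.27×2.0646 + 0.15×0.5998 + 0.26×0.6070 + 0.05×0.3728 + 0.07×0.7791 = 1.0753
MRP = 11.23% − 4.87% = 6.36%
E(R_P) = R_f + β_P × MRP = 4.87% + 1.0753 × 6.36% = 11.71%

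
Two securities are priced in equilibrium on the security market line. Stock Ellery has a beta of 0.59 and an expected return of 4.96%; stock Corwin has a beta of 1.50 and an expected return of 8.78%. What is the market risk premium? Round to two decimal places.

Both satisfy E(R) = R_f + β·MRP, so the slope of the SML is
MRP = (8.78% − 4.96%) / (1.50 − 0.59) = 3.82% / 0.91 = 4.1978%

4.20%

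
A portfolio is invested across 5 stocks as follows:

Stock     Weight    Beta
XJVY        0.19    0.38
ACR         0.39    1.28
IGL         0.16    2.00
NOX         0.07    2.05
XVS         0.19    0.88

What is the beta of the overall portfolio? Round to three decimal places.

1.202

β_P = Σ w_i β_i = 0.19×0.38 + 0.39×1.28 + 0.16×2.00 + 0.07×2.05 + 0.19×0.88 = 1.2021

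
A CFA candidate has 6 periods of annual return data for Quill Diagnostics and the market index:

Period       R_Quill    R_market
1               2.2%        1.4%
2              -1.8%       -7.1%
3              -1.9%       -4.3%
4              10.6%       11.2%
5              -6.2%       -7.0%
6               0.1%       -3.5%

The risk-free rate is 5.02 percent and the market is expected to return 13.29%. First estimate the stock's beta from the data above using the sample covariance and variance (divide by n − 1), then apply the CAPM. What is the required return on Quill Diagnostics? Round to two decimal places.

Mean R_i = (2.2 − 1.8 − 1.9 + 10.6 − 6.2 + 0.1) / 6 = 0.5000%
Mean R_m = (1.4 − 7.1 − 4.3 + 11.2 − 7.0 − 3.5) / 6 = -1.5500%
Σ(R_i − R̄_i)(R_m − R̄_m) = 190.4500  ⇒  Cov = 190.4500 / 5 = 38.0900
Σ(R_m − R̄_m)² = 243.1350  ⇒  Var(R_m) = 243.1350 / 5 = 48.6270
β = Cov / Var(R_m) = 38.0900 / 48.6270 = 0.7833
MRP = 13.29% − 5.02% = 8.27%
E(R) = R_f + β × MRP = 5.02% + 0.7833 × 8.27% = 11.50%

11.50%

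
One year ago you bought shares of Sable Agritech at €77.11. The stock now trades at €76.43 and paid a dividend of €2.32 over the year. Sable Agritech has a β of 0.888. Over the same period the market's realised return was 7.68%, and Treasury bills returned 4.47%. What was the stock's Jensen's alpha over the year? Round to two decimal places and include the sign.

Realised HPR = (P1 + D1 − P0) / P0 = (76.43 + 2.32 − 77.11) / 77.11 = 1.64 / 77.11 = 2.1268%
MRP = 7.68% − 4.47% = 3.21%
CAPM required = R_f + β·MRP = 4.47% + 0.888 × 3.21% = 7.32048%
α = realised − required = 2.1268% − 7.32048% = -5.19%

-5.19%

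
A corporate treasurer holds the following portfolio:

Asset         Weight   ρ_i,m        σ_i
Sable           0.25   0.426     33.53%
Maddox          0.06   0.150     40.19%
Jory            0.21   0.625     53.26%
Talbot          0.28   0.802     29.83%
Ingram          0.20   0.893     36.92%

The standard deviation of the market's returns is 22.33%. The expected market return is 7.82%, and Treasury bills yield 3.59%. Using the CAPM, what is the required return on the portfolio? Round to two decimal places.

8.18%

β_Sable = 0.426 × 33.53% / 22.33% = 0.6397
β_Maddox = 0.150 × 40.19% / 22.33% = 0.2700
β_Jory = 0.625 × 53.26% / 22.33% = 1.4907
β_Talbot = 0.802 × 29.83% / 22.33% = 1.0714
β_Ingram = 0.893 × 36.92% / 22.33% = 1.4765
β_P = Σ w_i β_i = 0.25×0.6397 + 0.06×0.2700 + 0.21×1.4907 + 0.28×1.0714 + 0.20×1.4765 = 1.0845
MRP = 7.82% − 3.59% = 4.23%
E(R_P) = R_f + β_P × MRP = 3.59% + 1.0845 × 4.23% = 8.18%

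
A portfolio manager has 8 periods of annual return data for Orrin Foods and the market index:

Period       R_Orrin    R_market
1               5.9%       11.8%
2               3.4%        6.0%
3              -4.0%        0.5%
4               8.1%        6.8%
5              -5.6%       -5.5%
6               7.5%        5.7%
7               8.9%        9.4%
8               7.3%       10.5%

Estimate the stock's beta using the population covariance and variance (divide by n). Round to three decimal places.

Mean R_i = (5.9 + 3.4 − 4.0 + 8.1 − 5.6 + 7.5 + 8.9 + 7.3) / 8 = 3.9375%
Mean R_m = (11.8 + 6.0 + 0.5 + 6.8 − 5.5 + 5.7 + 9.4 + 10.5) / 8 = 5.6500%
Σ(R_i − R̄_i)(R_m − R̄_m) = 198.9850  ⇒  Cov = 198.9850 / 8 = 24.8731
Σ(R_m − R̄_m)² = 227.7000  ⇒  Var(R_m) = 227.7000 / 8 = 28.4625
β = Cov / Var(R_m) = 24.8731 / 28.4625 = 0.8739

0.874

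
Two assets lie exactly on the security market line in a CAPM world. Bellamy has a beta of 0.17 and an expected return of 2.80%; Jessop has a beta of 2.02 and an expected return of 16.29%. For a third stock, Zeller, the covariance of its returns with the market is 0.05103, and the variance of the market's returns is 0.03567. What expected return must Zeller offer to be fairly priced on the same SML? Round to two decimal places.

MRP = (16.29% − 2.80%) / (2.02 − 0.17) = 7.2919%
R_f = 2.80% − 0.17 × 7.2919% = 1.5604%
β_Zeller = Cov / Var(R_m) = 0.05103 / 0.03567 = 1.4306
E(R_Zeller) = R_f + β × MRP = 1.5604% + 1.4306 × 7.2919% = 11.99%

11.99%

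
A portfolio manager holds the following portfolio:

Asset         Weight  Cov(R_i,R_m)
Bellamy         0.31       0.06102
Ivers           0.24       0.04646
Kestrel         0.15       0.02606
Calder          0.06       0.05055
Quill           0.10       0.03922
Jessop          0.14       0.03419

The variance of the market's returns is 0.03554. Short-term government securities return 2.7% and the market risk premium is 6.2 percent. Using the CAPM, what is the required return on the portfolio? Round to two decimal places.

10.68%

β_Bellamy = 0.06102 / 0.03554 = 1.7169
β_Ivers = 0.04646 / 0.03554 = 1.3073
β_Kestrel = 0.02606 / 0.03554 = 0.7333
β_Calder = 0.05055 / 0.03554 = 1.4223
β_Quill = 0.03922 / 0.03554 = 1.1035
β_Jessop = 0.03419 / 0.03554 = 0.9620
β_P = Σ w_i β_i = 0.31×1.7169 + 0.24×1.3073 + 0.15×0.7333 + 0.06×1.4223 + 0.10×1.1035 + 0.14×0.9620 = 1.2864
E(R_P) = R_f + β_P × MRP = 2.7% + 1.2864 × 6.2% = 10.68%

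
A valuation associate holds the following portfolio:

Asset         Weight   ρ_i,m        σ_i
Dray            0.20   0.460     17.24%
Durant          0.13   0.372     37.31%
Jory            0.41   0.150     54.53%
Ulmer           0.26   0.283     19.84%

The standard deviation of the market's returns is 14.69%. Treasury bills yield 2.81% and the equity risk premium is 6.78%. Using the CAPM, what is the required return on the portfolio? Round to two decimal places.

β_Dray = 0.460 × 17.24% / 14.69% = 0.5399
β_Durant = 0.372 × 37.31% / 14.69% = 0.9448
β_Jory = 0.150 × 54.53% / 14.69% = 0.5568
β_Ulmer = 0.283 × 19.84% / 14.69% = 0.3822
β_P = Σ w_i β_i = 0.20×0.5399 + 0.13×0.9448 + 0.41×0.5568 + 0.26×0.3822 = 0.5585
E(R_P) = R_f + β_P × MRP = 2.81% + 0.5585 × 6.78% = 6.60%

6.60%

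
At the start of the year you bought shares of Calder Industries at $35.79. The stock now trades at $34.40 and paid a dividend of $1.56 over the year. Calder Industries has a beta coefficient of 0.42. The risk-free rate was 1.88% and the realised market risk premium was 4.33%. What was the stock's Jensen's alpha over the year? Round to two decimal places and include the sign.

-3.22%

Realised HPR = (P1 + D1 − P0) / P0 = (34.40 + 1.56 − 35.79) / 35.79 = 0.17 / 35.79 = 0.4750%
CAPM required = R_f + β·MRP = 1.88% + 0.42 × 4.33% = 3.6986%
α = realised − required = 0.4750% − 3.6986% = -3.22%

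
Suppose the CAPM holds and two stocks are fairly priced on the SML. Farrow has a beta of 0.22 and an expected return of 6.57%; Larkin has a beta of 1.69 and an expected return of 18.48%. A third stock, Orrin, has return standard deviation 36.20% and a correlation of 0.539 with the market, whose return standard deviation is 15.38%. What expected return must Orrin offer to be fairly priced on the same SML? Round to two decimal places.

15.07%

MRP = (18.48% − 6.57%) / (1.69 − 0.22) = 8.1020%
R_f = 6.57% − 0.22 × 8.1020% = 4.7876%
β_Orrin = ρ·σ_i/σ_m = 0.539 × 36.20 / 15.38 = 1.2686
E(R_Orrin) = R_f + β × MRP = 4.7876% + 1.2686 × 8.1020% = 15.07%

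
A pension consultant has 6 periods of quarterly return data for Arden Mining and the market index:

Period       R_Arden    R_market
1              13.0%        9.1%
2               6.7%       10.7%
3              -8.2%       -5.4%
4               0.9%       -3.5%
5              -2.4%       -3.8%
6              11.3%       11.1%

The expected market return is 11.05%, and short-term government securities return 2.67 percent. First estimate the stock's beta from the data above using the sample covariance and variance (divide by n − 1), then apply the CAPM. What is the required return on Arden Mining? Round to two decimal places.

10.53%

Mean R_i = (13.0 + 6.7 − 8.2 + 0.9 − 2.4 + 11.3) / 6 = 3.5500%
Mean R_m = (9.1 + 10.7 − 5.4 − 3.5 − 3.8 + 11.1) / 6 = 3.0333%
Σ(R_i − R̄_i)(R_m − R̄_m) = 301.0600  ⇒  Cov = 301.0600 / 5 = 60.2120
Σ(R_m − R̄_m)² = 321.1533  ⇒  Var(R_m) = 321.1533 / 5 = 64.2307
β = Cov / Var(R_m) = 60.2120 / 64.2307 = 0.9374
MRP = 11.05% − 2.67% = 8.38%
E(R) = R_f + β × MRP = 2.67% + 0.9374 × 8.38% = 10.53%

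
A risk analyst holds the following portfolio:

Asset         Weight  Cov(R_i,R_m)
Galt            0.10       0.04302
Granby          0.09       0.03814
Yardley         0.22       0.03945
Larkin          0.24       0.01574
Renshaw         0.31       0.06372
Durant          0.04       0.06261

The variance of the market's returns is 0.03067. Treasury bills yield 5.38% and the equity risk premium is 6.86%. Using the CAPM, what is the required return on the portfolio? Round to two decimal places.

14.87%

β_Galt = 0.04302 / 0.03067 = 1.4027
β_Granby = 0.03814 / 0.03067 = 1.2436
β_Yardley = 0.03945 / 0.03067 = 1.2863
β_Larkin = 0.01574 / 0.03067 = 0.5132
β_Renshaw = 0.06372 / 0.03067 = 2.0776
β_Durant = 0.06261 / 0.03067 = 2.0414
β_P = Σ w_i β_i = 0.10×1.4027 + 0.09×1.2436 + 0.22×1.2863 + 0.24×0.5132 + 0.31×2.0776 + 0.04×2.0414 = 1.3841
E(R_P) = R_f + β_P × MRP = 5.38% + 1.3841 × 6.86% = 14.87%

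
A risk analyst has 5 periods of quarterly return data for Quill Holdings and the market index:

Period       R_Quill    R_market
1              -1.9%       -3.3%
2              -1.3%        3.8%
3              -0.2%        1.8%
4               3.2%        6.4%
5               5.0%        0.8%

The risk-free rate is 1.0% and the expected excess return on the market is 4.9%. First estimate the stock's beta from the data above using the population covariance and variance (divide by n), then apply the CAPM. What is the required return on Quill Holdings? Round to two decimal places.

Mean R_i = (-1.9 − 1.3 − 0.2 + 3.2 + 5.0) / 5 = 0.9600%
Mean R_m = (-3.3 + 3.8 + 1.8 + 6.4 + 0.8) / 5 = 1.9000%
Σ(R_i − R̄_i)(R_m − R̄_m) = 16.3300  ⇒  Cov = 16.3300 / 5 = 3.2660
Σ(R_m − R̄_m)² = 52.1200  ⇒  Var(R_m) = 52.1200 / 5 = 10.4240
β = Cov / Var(R_m) = 3.2660 / 10.4240 = 0.3133
E(R) = R_f + β × MRP = 1.0% + 0.3133 × 4.9% = 2.54%

2.54%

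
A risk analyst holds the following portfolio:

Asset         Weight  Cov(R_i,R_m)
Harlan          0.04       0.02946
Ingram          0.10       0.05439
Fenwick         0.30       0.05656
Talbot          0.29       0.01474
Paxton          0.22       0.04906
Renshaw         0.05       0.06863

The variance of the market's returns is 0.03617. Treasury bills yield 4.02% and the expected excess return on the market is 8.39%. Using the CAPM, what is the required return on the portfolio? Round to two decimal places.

13.78%

β_Harlan = 0.02946 / 0.03617 = 0.8145
β_Ingram = 0.05439 / 0.03617 = 1.5037
β_Fenwick = 0.05656 / 0.03617 = 1.5637
β_Talbot = 0.01474 / 0.03617 = 0.4075
β_Paxton = 0.04906 / 0.03617 = 1.3564
β_Renshaw = 0.06863 / 0.03617 = 1.8974
β_P = Σ w_i β_i = 0.04×0.8145 + 0.10×1.5037 + 0.30×1.5637 + 0.29×0.4075 + 0.22×1.3564 + 0.05×1.8974 = 1.1635
E(R_P) = R_f + β_P × MRP = 4.02% + 1.1635 × 8.39% = 13.78%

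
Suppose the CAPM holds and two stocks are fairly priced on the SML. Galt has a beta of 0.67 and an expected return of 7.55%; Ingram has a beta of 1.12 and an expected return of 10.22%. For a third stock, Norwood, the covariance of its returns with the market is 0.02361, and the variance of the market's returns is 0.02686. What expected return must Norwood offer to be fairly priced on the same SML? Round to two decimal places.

MRP = (10.22% − 7.55%) / (1.12 − 0.67) = 5.9333%
R_f = 7.55% − 0.67 × 5.9333% = 3.5747%
β_Norwood = Cov / Var(R_m) = 0.02361 / 0.02686 = 0.8790
E(R_Norwood) = R_f + β × MRP = 3.5747% + 0.8790 × 5.9333% = 8.79%

8.79%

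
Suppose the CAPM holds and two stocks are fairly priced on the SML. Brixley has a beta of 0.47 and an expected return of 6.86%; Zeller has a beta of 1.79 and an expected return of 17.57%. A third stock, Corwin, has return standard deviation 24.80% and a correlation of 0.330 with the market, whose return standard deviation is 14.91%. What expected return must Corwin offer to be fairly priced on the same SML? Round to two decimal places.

7.50%

MRP = (17.57% − 6.86%) / (1.79 − 0.47) = 8.1136%
R_f = 6.86% − 0.47 × 8.1136% = 3.0466%
β_Corwin = ρ·σ_i/σ_m = 0.330 × 24.80 / 14.91 = 0.5489
E(R_Corwin) = R_f + β × MRP = 3.0466% + 0.5489 × 8.1136% = 7.50%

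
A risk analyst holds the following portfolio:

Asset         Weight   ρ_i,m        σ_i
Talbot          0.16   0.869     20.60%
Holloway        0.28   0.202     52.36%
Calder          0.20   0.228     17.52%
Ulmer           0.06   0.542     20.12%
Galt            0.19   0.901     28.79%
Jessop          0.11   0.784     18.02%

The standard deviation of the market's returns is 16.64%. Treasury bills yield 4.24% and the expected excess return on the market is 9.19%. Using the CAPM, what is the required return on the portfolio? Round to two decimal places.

11.84%

β_Talbot = 0.869 × 20.60% / 16.64% = 1.0758
β_Holloway = 0.202 × 52.36% / 16.64% = 0.6356
β_Calder = 0.228 × 17.52% / 16.64% = 0.2401
β_Ulmer = 0.542 × 20.12% / 16.64% = 0.6554
β_Galt = 0.901 × 28.79% / 16.64% = 1.5589
β_Jessop = 0.784 × 18.02% / 16.64% = 0.8490
β_P = Σ w_i β_i = 0.16×1.0758 + 0.28×0.6356 + 0.20×0.2401 + 0.06×0.6554 + 0.19×1.5589 + 0.11×0.8490 = 0.8270
E(R_P) = R_f + β_P × MRP = 4.24% + 0.8270 × 9.19% = 11.84%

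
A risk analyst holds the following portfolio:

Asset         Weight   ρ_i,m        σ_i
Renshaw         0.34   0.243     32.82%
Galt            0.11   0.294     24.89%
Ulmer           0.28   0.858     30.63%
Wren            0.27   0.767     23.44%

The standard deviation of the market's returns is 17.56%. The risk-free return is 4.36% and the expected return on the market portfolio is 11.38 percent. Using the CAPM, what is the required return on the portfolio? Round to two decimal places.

10.65%

β_Renshaw = 0.243 × 32.82% / 17.56% = 0.4542
β_Galt = 0.294 × 24.89% / 17.56% = 0.4167
β_Ulmer = 0.858 × 30.63% / 17.56% = 1.4966
β_Wren = 0.767 × 23.44% / 17.56% = 1.0238
β_P = Σ w_i β_i = 0.34×0.4542 + 0.11×0.4167 + 0.28×1.4966 + 0.27×1.0238 = 0.8957
MRP = 11.38% − 4.36% = 7.02%
E(R_P) = R_f + β_P × MRP = 4.36% + 0.8957 × 7.02% = 10.65%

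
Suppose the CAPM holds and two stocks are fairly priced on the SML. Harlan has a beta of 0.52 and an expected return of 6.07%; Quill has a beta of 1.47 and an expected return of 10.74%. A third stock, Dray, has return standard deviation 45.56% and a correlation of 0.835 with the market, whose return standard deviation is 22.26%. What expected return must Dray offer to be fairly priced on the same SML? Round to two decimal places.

MRP = (10.74% − 6.07%) / (1.47 − 0.52) = 4.9158%
R_f = 6.07% − 0.52 × 4.9158% = 3.5138%
β_Dray = ρ·σ_i/σ_m = 0.835 × 45.56 / 22.26 = 1.7090
E(R_Dray) = R_f + β × MRP = 3.5138% + 1.7090 × 4.9158% = 11.91%

11.91%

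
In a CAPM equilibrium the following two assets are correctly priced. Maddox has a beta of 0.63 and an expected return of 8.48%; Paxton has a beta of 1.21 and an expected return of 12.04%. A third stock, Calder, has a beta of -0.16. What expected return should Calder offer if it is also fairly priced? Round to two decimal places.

MRP (SML slope) = (12.04% − 8.48%) / (1.21 − 0.63) = 3.56% / 0.58 = 6.1379%
R_f (intercept) = 8.48% − 0.63 × 6.1379% = 4.6131%
E(R_Calder) = R_f + β × MRP = 4.6131% + -0.16 × 6.1379% = 3.63%

3.63%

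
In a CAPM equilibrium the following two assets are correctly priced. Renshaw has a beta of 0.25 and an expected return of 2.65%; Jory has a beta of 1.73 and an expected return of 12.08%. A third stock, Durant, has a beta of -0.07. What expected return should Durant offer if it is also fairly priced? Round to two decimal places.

MRP (SML slope) = (12.08% − 2.65%) / (1.73 − 0.25) = 9.43% / 1.48 = 6.3716%
R_f (intercept) = 2.65% − 0.25 × 6.3716% = 1.0571%
E(R_Durant) = R_f + β × MRP = 1.0571% + -0.07 × 6.3716% = 0.61%

0.61%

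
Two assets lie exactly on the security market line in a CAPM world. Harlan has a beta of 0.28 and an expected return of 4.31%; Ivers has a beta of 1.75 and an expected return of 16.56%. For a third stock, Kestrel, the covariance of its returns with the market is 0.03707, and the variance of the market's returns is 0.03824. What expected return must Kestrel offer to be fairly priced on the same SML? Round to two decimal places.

MRP = (16.56% − 4.31%) / (1.75 − 0.28) = 8.3333%
R_f = 4.31% − 0.28 × 8.3333% = 1.9767%
β_Kestrel = Cov / Var(R_m) = 0.03707 / 0.03824 = 0.9694
E(R_Kestrel) = R_f + β × MRP = 1.9767% + 0.9694 × 8.3333% = 10.06%

10.06%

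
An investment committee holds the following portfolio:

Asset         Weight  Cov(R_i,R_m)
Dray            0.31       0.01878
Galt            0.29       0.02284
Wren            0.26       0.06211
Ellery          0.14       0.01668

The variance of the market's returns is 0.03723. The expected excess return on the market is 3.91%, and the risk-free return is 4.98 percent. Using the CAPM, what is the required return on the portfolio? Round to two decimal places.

β_Dray = 0.01878 / 0.03723 = 0.5044
β_Galt = 0.02284 / 0.03723 = 0.6135
β_Wren = 0.06211 / 0.03723 = 1.6683
β_Ellery = 0.01668 / 0.03723 = 0.4480
β_P = Σ w_i β_i = 0.31×0.5044 + 0.29×0.6135 + 0.26×1.6683 + 0.14×0.4480 = 0.8308
E(R_P) = R_f + β_P × MRP = 4.98% + 0.8308 × 3.91% = 8.23%

8.23%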